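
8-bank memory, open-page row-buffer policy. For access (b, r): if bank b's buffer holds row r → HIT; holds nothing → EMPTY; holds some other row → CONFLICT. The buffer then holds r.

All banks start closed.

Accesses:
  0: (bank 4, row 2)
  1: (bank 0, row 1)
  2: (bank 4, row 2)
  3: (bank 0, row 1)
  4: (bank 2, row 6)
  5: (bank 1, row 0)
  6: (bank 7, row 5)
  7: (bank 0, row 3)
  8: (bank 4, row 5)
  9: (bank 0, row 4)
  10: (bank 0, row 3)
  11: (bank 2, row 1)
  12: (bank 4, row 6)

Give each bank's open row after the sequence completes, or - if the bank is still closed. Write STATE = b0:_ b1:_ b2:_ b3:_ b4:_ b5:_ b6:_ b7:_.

  [0] b4 r2: no row ⇒ E
  [1] b0 r1: no row ⇒ E
  [2] b4 r2: had r2 ⇒ H
  [3] b0 r1: had r1 ⇒ H
  [4] b2 r6: no row ⇒ E
  [5] b1 r0: no row ⇒ E
  [6] b7 r5: no row ⇒ E
  [7] b0 r3: had r1 ⇒ C
  [8] b4 r5: had r2 ⇒ C
  [9] b0 r4: had r3 ⇒ C
  [10] b0 r3: had r4 ⇒ C
  [11] b2 r1: had r6 ⇒ C
  [12] b4 r6: had r5 ⇒ C

STATE = b0:3 b1:0 b2:1 b3:- b4:6 b5:- b6:- b7:5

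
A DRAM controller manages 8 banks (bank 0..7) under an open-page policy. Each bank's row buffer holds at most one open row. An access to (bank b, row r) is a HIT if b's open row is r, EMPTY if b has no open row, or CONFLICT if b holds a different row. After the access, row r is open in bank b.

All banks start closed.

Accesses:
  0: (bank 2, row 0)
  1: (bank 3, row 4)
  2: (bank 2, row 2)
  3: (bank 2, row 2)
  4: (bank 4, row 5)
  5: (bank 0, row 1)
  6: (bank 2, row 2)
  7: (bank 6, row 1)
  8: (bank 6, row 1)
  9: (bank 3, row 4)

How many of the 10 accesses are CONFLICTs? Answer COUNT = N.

step 0: bank2 None->0 [EMPTY]
step 1: bank3 None->4 [EMPTY]
step 2: bank2 0->2 [CONFLICT]
step 3: bank2 2->2 [HIT]
step 4: bank4 None->5 [EMPTY]
step 5: bank0 None->1 [EMPTY]
step 6: bank2 2->2 [HIT]
step 7: bank6 None->1 [EMPTY]
step 8: bank6 1->1 [HIT]
step 9: bank3 4->4 [HIT]

COUNT = 1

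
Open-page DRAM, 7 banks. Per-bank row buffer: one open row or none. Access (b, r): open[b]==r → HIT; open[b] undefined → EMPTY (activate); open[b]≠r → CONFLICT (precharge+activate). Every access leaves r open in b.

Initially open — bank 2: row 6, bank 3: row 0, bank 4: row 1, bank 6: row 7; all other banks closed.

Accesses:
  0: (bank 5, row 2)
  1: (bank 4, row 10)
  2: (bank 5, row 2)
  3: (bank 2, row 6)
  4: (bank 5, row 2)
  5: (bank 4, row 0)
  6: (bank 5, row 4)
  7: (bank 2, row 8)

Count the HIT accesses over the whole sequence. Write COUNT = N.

#0 (5,2) E
#1 (4,10) C  (was 1)
#2 (5,2) H  (was 2)
#3 (2,6) H  (was 6)
#4 (5,2) H  (was 2)
#5 (4,0) C  (was 10)
#6 (5,4) C  (was 2)
#7 (2,8) C  (was 6)

COUNT = 3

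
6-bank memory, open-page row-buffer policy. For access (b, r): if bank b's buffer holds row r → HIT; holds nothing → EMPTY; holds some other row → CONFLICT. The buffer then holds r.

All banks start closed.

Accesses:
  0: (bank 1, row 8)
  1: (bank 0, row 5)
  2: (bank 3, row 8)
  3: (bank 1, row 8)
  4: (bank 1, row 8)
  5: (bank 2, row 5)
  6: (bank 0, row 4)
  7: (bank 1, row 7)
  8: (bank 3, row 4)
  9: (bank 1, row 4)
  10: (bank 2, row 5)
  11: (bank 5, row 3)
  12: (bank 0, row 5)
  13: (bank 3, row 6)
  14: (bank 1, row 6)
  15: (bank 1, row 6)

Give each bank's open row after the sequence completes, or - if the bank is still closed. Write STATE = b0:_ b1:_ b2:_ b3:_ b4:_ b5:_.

STATE = b0:5 b1:6 b2:5 b3:6 b4:- b5:3

step 0: bank1 None->8 [EMPTY]
step 1: bank0 None->5 [EMPTY]
step 2: bank3 None->8 [EMPTY]
step 3: bank1 8->8 [HIT]
step 4: bank1 8->8 [HIT]
step 5: bank2 None->5 [EMPTY]
step 6: bank0 5->4 [CONFLICT]
step 7: bank1 8->7 [CONFLICT]
step 8: bank3 8->4 [CONFLICT]
step 9: bank1 7->4 [CONFLICT]
step 10: bank2 5->5 [HIT]
step 11: bank5 None->3 [EMPTY]
step 12: bank0 4->5 [CONFLICT]
step 13: bank3 4->6 [CONFLICT]
step 14: bank1 4->6 [CONFLICT]
step 15: bank1 6->6 [HIT]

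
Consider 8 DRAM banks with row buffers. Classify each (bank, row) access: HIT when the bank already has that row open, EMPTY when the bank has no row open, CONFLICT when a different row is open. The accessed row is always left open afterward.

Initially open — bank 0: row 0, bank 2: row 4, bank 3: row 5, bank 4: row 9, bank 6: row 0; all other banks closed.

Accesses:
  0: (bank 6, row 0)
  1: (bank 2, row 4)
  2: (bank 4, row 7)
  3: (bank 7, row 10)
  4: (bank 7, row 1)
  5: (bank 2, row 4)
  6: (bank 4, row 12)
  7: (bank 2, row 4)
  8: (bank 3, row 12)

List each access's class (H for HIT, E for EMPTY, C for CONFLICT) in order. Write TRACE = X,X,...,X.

#0 (6,0) H  (was 0)
#1 (2,4) H  (was 4)
#2 (4,7) C  (was 9)
#3 (7,10) E
#4 (7,1) C  (was 10)
#5 (2,4) H  (was 4)
#6 (4,12) C  (was 7)
#7 (2,4) H  (was 4)
#8 (3,12) C  (was 5)

TRACE = H,H,C,E,C,H,C,H,C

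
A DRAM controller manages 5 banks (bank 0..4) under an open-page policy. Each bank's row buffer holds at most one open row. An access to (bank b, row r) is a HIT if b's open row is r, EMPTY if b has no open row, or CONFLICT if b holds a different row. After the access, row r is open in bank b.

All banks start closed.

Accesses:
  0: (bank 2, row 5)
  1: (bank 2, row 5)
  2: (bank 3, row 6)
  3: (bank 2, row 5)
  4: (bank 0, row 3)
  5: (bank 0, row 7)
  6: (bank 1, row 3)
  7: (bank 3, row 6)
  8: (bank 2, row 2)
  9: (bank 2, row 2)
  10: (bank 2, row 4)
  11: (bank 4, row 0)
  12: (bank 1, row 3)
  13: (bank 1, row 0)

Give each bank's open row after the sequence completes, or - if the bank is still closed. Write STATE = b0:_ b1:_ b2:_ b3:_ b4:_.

#0 (2,5) E
#1 (2,5) H  (was 5)
#2 (3,6) E
#3 (2,5) H  (was 5)
#4 (0,3) E
#5 (0,7) C  (was 3)
#6 (1,3) E
#7 (3,6) H  (was 6)
#8 (2,2) C  (was 5)
#9 (2,2) H  (was 2)
#10 (2,4) C  (was 2)
#11 (4,0) E
#12 (1,3) H  (was 3)
#13 (1,0) C  (was 3)

STATE = b0:7 b1:0 b2:4 b3:6 b4:0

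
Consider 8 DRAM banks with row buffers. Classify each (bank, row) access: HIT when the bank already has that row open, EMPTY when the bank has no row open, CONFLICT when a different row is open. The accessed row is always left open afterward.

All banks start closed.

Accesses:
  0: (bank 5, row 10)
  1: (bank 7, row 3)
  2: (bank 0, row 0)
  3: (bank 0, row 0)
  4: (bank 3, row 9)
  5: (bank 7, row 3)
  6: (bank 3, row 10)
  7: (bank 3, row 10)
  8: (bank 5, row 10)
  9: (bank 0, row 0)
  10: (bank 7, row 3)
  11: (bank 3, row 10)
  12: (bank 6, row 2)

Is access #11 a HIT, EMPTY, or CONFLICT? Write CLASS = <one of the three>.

0: bank 5 row 10 — prev None → EMPTY
1: bank 7 row 3 — prev None → EMPTY
2: bank 0 row 0 — prev None → EMPTY
3: bank 0 row 0 — prev 0 → HIT
4: bank 3 row 9 — prev None → EMPTY
5: bank 7 row 3 — prev 3 → HIT
6: bank 3 row 10 — prev 9 → CONFLICT
7: bank 3 row 10 — prev 10 → HIT
8: bank 5 row 10 — prev 10 → HIT
9: bank 0 row 0 — prev 0 → HIT
10: bank 7 row 3 — prev 3 → HIT
11: bank 3 row 10 — prev 10 → HIT
12: bank 6 row 2 — prev None → EMPTY

CLASS = HIT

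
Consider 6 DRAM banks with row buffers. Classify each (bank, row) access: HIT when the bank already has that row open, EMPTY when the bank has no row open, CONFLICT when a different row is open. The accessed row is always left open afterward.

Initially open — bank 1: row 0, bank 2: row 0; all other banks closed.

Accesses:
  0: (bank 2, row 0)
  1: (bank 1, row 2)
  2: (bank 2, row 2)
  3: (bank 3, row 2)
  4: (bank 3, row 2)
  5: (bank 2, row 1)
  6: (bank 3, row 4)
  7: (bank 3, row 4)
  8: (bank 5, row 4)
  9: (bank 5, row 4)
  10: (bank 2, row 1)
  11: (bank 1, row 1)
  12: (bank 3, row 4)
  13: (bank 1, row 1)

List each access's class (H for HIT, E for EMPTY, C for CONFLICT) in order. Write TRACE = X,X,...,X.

TRACE = H,C,C,E,H,C,C,H,E,H,H,C,H,H

0: bank 2 row 0 — prev 0 → HIT
1: bank 1 row 2 — prev 0 → CONFLICT
2: bank 2 row 2 — prev 0 → CONFLICT
3: bank 3 row 2 — prev None → EMPTY
4: bank 3 row 2 — prev 2 → HIT
5: bank 2 row 1 — prev 2 → CONFLICT
6: bank 3 row 4 — prev 2 → CONFLICT
7: bank 3 row 4 — prev 4 → HIT
8: bank 5 row 4 — prev None → EMPTY
9: bank 5 row 4 — prev 4 → HIT
10: bank 2 row 1 — prev 1 → HIT
11: bank 1 row 1 — prev 2 → CONFLICT
12: bank 3 row 4 — prev 4 → HIT
13: bank 1 row 1 — prev 1 → HIT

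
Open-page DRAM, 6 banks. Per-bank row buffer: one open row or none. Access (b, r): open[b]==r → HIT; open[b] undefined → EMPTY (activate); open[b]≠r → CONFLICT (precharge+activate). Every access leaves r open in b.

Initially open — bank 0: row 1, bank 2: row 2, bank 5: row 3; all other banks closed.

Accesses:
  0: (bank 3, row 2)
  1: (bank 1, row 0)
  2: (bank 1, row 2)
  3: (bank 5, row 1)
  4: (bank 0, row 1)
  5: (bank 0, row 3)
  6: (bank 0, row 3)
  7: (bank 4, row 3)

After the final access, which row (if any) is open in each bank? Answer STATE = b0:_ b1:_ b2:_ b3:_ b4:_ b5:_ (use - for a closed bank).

  [0] b3 r2: no row ⇒ E
  [1] b1 r0: no row ⇒ E
  [2] b1 r2: had r0 ⇒ C
  [3] b5 r1: had r3 ⇒ C
  [4] b0 r1: had r1 ⇒ H
  [5] b0 r3: had r1 ⇒ C
  [6] b0 r3: had r3 ⇒ H
  [7] b4 r3: no row ⇒ E

STATE = b0:3 b1:2 b2:2 b3:2 b4:3 b5:1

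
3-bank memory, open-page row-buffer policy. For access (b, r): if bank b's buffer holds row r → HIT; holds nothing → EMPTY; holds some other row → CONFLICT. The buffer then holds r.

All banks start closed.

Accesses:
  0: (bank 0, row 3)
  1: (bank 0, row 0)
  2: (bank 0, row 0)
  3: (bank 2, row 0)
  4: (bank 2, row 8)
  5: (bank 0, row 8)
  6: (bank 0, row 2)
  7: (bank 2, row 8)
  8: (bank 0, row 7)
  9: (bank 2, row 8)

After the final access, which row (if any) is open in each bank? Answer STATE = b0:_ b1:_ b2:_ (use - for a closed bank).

STATE = b0:7 b1:- b2:8

  [0] b0 r3: no row ⇒ E
  [1] b0 r0: had r3 ⇒ C
  [2] b0 r0: had r0 ⇒ H
  [3] b2 r0: no row ⇒ E
  [4] b2 r8: had r0 ⇒ C
  [5] b0 r8: had r0 ⇒ C
  [6] b0 r2: had r8 ⇒ C
  [7] b2 r8: had r8 ⇒ H
  [8] b0 r7: had r2 ⇒ C
  [9] b2 r8: had r8 ⇒ H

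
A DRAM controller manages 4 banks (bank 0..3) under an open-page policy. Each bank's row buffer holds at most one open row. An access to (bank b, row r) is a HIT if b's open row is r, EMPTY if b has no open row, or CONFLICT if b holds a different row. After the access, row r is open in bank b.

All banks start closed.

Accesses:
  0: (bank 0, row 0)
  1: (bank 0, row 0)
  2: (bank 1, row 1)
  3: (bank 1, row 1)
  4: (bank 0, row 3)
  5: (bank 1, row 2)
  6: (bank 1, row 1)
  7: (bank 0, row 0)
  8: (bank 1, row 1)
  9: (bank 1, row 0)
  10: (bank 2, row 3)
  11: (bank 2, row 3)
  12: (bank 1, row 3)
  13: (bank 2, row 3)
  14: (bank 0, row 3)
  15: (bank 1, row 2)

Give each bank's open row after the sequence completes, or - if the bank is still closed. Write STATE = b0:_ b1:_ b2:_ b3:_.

STATE = b0:3 b1:2 b2:3 b3:-

  [0] b0 r0: no row ⇒ E
  [1] b0 r0: had r0 ⇒ H
  [2] b1 r1: no row ⇒ E
  [3] b1 r1: had r1 ⇒ H
  [4] b0 r3: had r0 ⇒ C
  [5] b1 r2: had r1 ⇒ C
  [6] b1 r1: had r2 ⇒ C
  [7] b0 r0: had r3 ⇒ C
  [8] b1 r1: had r1 ⇒ H
  [9] b1 r0: had r1 ⇒ C
  [10] b2 r3: no row ⇒ E
  [11] b2 r3: had r3 ⇒ H
  [12] b1 r3: had r0 ⇒ C
  [13] b2 r3: had r3 ⇒ H
  [14] b0 r3: had r0 ⇒ C
  [15] b1 r2: had r3 ⇒ C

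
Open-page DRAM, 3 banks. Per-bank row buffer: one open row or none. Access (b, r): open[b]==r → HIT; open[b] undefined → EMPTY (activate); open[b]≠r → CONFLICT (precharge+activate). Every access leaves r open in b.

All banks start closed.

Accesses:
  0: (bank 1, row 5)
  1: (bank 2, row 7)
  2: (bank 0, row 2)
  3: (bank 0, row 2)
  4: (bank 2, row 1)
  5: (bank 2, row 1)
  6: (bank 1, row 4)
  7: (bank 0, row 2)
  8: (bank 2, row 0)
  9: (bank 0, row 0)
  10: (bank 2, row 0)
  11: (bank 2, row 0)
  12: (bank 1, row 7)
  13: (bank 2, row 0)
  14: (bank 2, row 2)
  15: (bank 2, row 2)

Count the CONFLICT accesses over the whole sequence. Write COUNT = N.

0: bank 1 row 5 — prev None → EMPTY
1: bank 2 row 7 — prev None → EMPTY
2: bank 0 row 2 — prev None → EMPTY
3: bank 0 row 2 — prev 2 → HIT
4: bank 2 row 1 — prev 7 → CONFLICT
5: bank 2 row 1 — prev 1 → HIT
6: bank 1 row 4 — prev 5 → CONFLICT
7: bank 0 row 2 — prev 2 → HIT
8: bank 2 row 0 — prev 1 → CONFLICT
9: bank 0 row 0 — prev 2 → CONFLICT
10: bank 2 row 0 — prev 0 → HIT
11: bank 2 row 0 — prev 0 → HIT
12: bank 1 row 7 — prev 4 → CONFLICT
13: bank 2 row 0 — prev 0 → HIT
14: bank 2 row 2 — prev 0 → CONFLICT
15: bank 2 row 2 — prev 2 → HIT

COUNT = 6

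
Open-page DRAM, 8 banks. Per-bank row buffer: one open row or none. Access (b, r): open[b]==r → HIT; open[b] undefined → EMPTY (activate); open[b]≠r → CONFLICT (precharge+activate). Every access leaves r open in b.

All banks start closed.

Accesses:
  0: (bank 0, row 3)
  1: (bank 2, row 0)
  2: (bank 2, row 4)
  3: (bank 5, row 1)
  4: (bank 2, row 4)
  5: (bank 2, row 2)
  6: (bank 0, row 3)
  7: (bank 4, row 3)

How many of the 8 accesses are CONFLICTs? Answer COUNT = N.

#0 (0,3) E
#1 (2,0) E
#2 (2,4) C  (was 0)
#3 (5,1) E
#4 (2,4) H  (was 4)
#5 (2,2) C  (was 4)
#6 (0,3) H  (was 3)
#7 (4,3) E

COUNT = 2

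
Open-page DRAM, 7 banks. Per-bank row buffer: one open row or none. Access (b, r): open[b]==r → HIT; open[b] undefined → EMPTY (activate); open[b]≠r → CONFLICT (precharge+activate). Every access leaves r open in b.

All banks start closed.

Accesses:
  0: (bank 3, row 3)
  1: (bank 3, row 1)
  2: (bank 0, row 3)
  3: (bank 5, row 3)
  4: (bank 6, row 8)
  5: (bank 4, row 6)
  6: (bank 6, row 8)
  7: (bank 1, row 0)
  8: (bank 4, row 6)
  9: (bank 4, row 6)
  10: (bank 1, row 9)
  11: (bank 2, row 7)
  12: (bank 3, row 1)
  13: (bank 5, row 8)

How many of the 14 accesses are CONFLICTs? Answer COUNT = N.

COUNT = 3

step 0: bank3 None->3 [EMPTY]
step 1: bank3 3->1 [CONFLICT]
step 2: bank0 None->3 [EMPTY]
step 3: bank5 None->3 [EMPTY]
step 4: bank6 None->8 [EMPTY]
step 5: bank4 None->6 [EMPTY]
step 6: bank6 8->8 [HIT]
step 7: bank1 None->0 [EMPTY]
step 8: bank4 6->6 [HIT]
step 9: bank4 6->6 [HIT]
step 10: bank1 0->9 [CONFLICT]
step 11: bank2 None->7 [EMPTY]
step 12: bank3 1->1 [HIT]
step 13: bank5 3->8 [CONFLICT]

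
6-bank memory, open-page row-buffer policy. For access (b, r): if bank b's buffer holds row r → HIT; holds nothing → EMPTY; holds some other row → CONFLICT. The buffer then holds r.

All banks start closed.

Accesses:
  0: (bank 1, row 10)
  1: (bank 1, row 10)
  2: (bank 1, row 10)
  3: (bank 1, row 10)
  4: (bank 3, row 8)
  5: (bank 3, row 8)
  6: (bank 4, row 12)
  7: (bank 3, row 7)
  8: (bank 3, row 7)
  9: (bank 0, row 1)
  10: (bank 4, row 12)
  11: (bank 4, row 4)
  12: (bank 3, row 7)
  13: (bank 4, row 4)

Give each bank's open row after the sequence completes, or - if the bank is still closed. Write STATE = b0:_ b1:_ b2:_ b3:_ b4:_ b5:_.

STATE = b0:1 b1:10 b2:- b3:7 b4:4 b5:-

  [0] b1 r10: no row ⇒ E
  [1] b1 r10: had r10 ⇒ H
  [2] b1 r10: had r10 ⇒ H
  [3] b1 r10: had r10 ⇒ H
  [4] b3 r8: no row ⇒ E
  [5] b3 r8: had r8 ⇒ H
  [6] b4 r12: no row ⇒ E
  [7] b3 r7: had r8 ⇒ C
  [8] b3 r7: had r7 ⇒ H
  [9] b0 r1: no row ⇒ E
  [10] b4 r12: had r12 ⇒ H
  [11] b4 r4: had r12 ⇒ C
  [12] b3 r7: had r7 ⇒ H
  [13] b4 r4: had r4 ⇒ H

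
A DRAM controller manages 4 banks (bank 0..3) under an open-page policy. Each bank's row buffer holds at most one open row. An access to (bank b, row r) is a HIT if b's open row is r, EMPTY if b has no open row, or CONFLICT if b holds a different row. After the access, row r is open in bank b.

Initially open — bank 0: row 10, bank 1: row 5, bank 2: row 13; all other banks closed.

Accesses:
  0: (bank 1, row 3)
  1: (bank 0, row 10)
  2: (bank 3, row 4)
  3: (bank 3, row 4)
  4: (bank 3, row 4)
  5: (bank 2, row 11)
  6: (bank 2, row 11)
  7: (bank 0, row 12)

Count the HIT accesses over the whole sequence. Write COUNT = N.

COUNT = 4

  [0] b1 r3: had r5 ⇒ C
  [1] b0 r10: had r10 ⇒ H
  [2] b3 r4: no row ⇒ E
  [3] b3 r4: had r4 ⇒ H
  [4] b3 r4: had r4 ⇒ H
  [5] b2 r11: had r13 ⇒ C
  [6] b2 r11: had r11 ⇒ H
  [7] b0 r12: had r10 ⇒ C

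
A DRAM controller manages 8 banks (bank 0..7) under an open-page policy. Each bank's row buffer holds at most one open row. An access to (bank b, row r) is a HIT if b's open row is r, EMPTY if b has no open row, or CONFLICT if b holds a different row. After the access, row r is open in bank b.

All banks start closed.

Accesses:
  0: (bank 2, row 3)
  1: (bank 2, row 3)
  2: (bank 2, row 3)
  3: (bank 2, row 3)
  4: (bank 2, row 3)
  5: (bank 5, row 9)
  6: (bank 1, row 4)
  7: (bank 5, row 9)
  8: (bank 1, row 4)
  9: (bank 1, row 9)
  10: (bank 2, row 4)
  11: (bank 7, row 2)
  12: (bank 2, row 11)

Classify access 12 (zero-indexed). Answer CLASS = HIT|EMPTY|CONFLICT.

CLASS = CONFLICT

step 0: bank2 None->3 [EMPTY]
step 1: bank2 3->3 [HIT]
step 2: bank2 3->3 [HIT]
step 3: bank2 3->3 [HIT]
step 4: bank2 3->3 [HIT]
step 5: bank5 None->9 [EMPTY]
step 6: bank1 None->4 [EMPTY]
step 7: bank5 9->9 [HIT]
step 8: bank1 4->4 [HIT]
step 9: bank1 4->9 [CONFLICT]
step 10: bank2 3->4 [CONFLICT]
step 11: bank7 None->2 [EMPTY]
step 12: bank2 4->11 [CONFLICT]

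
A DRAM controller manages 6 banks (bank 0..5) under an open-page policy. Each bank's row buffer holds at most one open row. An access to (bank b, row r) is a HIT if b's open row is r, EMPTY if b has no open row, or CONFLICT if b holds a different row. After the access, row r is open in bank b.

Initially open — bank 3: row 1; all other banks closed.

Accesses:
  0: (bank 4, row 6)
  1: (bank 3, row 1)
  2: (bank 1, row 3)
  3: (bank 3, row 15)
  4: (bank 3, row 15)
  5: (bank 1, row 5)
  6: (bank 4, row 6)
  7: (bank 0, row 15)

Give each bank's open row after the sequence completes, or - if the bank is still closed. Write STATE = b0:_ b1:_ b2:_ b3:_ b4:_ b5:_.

0: bank 4 row 6 — prev None → EMPTY
1: bank 3 row 1 — prev 1 → HIT
2: bank 1 row 3 — prev None → EMPTY
3: bank 3 row 15 — prev 1 → CONFLICT
4: bank 3 row 15 — prev 15 → HIT
5: bank 1 row 5 — prev 3 → CONFLICT
6: bank 4 row 6 — prev 6 → HIT
7: bank 0 row 15 — prev None → EMPTY

STATE = b0:15 b1:5 b2:- b3:15 b4:6 b5:-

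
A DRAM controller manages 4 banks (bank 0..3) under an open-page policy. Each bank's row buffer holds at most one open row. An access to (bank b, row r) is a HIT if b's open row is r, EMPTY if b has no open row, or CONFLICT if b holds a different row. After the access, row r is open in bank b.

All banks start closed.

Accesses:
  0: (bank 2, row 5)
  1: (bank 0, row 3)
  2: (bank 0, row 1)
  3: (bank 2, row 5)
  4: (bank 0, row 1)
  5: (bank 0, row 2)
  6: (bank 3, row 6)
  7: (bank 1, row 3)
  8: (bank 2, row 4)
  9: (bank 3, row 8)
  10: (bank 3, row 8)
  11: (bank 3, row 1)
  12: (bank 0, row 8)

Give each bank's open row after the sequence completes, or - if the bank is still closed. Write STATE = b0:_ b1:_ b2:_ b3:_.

0: bank 2 row 5 — prev None → EMPTY
1: bank 0 row 3 — prev None → EMPTY
2: bank 0 row 1 — prev 3 → CONFLICT
3: bank 2 row 5 — prev 5 → HIT
4: bank 0 row 1 — prev 1 → HIT
5: bank 0 row 2 — prev 1 → CONFLICT
6: bank 3 row 6 — prev None → EMPTY
7: bank 1 row 3 — prev None → EMPTY
8: bank 2 row 4 — prev 5 → CONFLICT
9: bank 3 row 8 — prev 6 → CONFLICT
10: bank 3 row 8 — prev 8 → HIT
11: bank 3 row 1 — prev 8 → CONFLICT
12: bank 0 row 8 — prev 2 → CONFLICT

STATE = b0:8 b1:3 b2:4 b3:1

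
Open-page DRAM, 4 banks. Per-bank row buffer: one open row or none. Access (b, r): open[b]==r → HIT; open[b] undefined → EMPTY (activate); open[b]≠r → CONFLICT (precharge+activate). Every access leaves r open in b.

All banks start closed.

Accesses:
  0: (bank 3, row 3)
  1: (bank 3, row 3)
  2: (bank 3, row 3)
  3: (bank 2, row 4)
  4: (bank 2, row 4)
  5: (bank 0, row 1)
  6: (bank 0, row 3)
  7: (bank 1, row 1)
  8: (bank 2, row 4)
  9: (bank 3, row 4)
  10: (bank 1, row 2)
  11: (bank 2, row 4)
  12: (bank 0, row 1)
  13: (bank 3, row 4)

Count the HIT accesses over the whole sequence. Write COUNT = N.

COUNT = 6

#0 (3,3) E
#1 (3,3) H  (was 3)
#2 (3,3) H  (was 3)
#3 (2,4) E
#4 (2,4) H  (was 4)
#5 (0,1) E
#6 (0,3) C  (was 1)
#7 (1,1) E
#8 (2,4) H  (was 4)
#9 (3,4) C  (was 3)
#10 (1,2) C  (was 1)
#11 (2,4) H  (was 4)
#12 (0,1) C  (was 3)
#13 (3,4) H  (was 4)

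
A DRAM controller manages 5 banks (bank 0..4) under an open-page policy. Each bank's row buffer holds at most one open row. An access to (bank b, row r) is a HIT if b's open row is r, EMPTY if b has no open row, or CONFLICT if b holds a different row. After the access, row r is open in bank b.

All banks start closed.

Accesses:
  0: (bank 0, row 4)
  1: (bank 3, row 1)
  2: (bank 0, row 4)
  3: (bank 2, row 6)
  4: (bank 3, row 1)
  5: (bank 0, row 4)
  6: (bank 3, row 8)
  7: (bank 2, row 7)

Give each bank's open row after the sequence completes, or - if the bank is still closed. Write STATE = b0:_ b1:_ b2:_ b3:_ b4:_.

#0 (0,4) E
#1 (3,1) E
#2 (0,4) H  (was 4)
#3 (2,6) E
#4 (3,1) H  (was 1)
#5 (0,4) H  (was 4)
#6 (3,8) C  (was 1)
#7 (2,7) C  (was 6)

STATE = b0:4 b1:- b2:7 b3:8 b4:-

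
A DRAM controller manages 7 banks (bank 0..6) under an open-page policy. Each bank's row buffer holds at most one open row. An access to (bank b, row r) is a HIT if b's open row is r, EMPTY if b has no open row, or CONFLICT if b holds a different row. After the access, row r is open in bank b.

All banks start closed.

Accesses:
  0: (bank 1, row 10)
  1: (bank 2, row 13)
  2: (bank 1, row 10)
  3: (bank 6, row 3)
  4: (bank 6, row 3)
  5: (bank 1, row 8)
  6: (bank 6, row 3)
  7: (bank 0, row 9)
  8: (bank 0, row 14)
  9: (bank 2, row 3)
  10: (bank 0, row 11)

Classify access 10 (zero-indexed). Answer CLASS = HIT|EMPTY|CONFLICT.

step 0: bank1 None->10 [EMPTY]
step 1: bank2 None->13 [EMPTY]
step 2: bank1 10->10 [HIT]
step 3: bank6 None->3 [EMPTY]
step 4: bank6 3->3 [HIT]
step 5: bank1 10->8 [CONFLICT]
step 6: bank6 3->3 [HIT]
step 7: bank0 None->9 [EMPTY]
step 8: bank0 9->14 [CONFLICT]
step 9: bank2 13->3 [CONFLICT]
step 10: bank0 14->11 [CONFLICT]

CLASS = CONFLICT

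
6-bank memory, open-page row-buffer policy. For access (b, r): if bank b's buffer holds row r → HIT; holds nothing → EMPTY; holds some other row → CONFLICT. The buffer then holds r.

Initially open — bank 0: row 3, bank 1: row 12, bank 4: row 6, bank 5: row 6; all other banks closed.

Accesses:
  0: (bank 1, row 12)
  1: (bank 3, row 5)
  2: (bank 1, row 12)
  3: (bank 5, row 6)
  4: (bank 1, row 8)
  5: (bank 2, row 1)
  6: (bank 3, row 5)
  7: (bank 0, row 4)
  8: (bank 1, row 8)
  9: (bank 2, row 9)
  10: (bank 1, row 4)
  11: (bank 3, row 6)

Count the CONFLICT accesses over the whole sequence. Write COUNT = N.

0: bank 1 row 12 — prev 12 → HIT
1: bank 3 row 5 — prev None → EMPTY
2: bank 1 row 12 — prev 12 → HIT
3: bank 5 row 6 — prev 6 → HIT
4: bank 1 row 8 — prev 12 → CONFLICT
5: bank 2 row 1 — prev None → EMPTY
6: bank 3 row 5 — prev 5 → HIT
7: bank 0 row 4 — prev 3 → CONFLICT
8: bank 1 row 8 — prev 8 → HIT
9: bank 2 row 9 — prev 1 → CONFLICT
10: bank 1 row 4 — prev 8 → CONFLICT
11: bank 3 row 6 — prev 5 → CONFLICT

COUNT = 5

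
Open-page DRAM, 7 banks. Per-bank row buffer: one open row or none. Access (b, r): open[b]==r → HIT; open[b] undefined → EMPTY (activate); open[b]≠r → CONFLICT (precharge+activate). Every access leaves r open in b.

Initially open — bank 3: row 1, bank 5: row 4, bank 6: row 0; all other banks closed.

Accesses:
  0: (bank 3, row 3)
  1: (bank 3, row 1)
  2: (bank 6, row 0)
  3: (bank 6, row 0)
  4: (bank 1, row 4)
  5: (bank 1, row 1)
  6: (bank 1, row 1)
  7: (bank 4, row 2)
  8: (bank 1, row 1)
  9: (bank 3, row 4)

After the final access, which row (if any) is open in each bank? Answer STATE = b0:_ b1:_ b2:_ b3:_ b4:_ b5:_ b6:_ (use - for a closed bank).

  [0] b3 r3: had r1 ⇒ C
  [1] b3 r1: had r3 ⇒ C
  [2] b6 r0: had r0 ⇒ H
  [3] b6 r0: had r0 ⇒ H
  [4] b1 r4: no row ⇒ E
  [5] b1 r1: had r4 ⇒ C
  [6] b1 r1: had r1 ⇒ H
  [7] b4 r2: no row ⇒ E
  [8] b1 r1: had r1 ⇒ H
  [9] b3 r4: had r1 ⇒ C

STATE = b0:- b1:1 b2:- b3:4 b4:2 b5:4 b6:0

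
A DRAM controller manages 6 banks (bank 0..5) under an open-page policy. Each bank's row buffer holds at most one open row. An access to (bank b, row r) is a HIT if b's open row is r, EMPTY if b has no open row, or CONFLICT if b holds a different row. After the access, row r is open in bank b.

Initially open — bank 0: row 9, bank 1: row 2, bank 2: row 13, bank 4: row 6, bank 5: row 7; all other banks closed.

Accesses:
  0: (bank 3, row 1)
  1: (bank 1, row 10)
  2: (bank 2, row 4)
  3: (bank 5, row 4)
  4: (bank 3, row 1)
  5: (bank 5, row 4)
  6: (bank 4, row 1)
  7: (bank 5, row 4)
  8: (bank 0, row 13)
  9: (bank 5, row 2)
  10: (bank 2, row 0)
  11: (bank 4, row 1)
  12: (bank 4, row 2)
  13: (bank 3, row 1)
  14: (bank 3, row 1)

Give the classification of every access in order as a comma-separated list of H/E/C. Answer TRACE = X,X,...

#0 (3,1) E
#1 (1,10) C  (was 2)
#2 (2,4) C  (was 13)
#3 (5,4) C  (was 7)
#4 (3,1) H  (was 1)
#5 (5,4) H  (was 4)
#6 (4,1) C  (was 6)
#7 (5,4) H  (was 4)
#8 (0,13) C  (was 9)
#9 (5,2) C  (was 4)
#10 (2,0) C  (was 4)
#11 (4,1) H  (was 1)
#12 (4,2) C  (was 1)
#13 (3,1) H  (was 1)
#14 (3,1) H  (was 1)

TRACE = E,C,C,C,H,H,C,H,C,C,C,H,C,H,H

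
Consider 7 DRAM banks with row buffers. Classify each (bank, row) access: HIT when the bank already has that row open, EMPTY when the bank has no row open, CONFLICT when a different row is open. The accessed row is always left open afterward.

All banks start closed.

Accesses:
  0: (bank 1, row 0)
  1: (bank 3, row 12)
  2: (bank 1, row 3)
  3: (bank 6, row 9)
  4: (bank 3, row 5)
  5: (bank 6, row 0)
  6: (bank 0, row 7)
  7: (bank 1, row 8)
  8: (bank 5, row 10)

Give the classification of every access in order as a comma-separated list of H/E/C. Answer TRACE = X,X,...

#0 (1,0) E
#1 (3,12) E
#2 (1,3) C  (was 0)
#3 (6,9) E
#4 (3,5) C  (was 12)
#5 (6,0) C  (was 9)
#6 (0,7) E
#7 (1,8) C  (was 3)
#8 (5,10) E

TRACE = E,E,C,E,C,C,E,C,E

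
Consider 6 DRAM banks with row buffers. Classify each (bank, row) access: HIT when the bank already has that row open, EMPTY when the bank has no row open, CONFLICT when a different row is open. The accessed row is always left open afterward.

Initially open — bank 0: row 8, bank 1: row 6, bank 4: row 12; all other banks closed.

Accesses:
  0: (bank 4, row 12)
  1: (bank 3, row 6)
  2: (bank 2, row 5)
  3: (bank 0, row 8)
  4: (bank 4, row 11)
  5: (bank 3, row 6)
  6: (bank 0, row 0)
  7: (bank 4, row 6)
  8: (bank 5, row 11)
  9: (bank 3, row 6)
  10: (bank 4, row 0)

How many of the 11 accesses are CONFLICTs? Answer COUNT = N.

step 0: bank4 12->12 [HIT]
step 1: bank3 None->6 [EMPTY]
step 2: bank2 None->5 [EMPTY]
step 3: bank0 8->8 [HIT]
step 4: bank4 12->11 [CONFLICT]
step 5: bank3 6->6 [HIT]
step 6: bank0 8->0 [CONFLICT]
step 7: bank4 11->6 [CONFLICT]
step 8: bank5 None->11 [EMPTY]
step 9: bank3 6->6 [HIT]
step 10: bank4 6->0 [CONFLICT]

COUNT = 4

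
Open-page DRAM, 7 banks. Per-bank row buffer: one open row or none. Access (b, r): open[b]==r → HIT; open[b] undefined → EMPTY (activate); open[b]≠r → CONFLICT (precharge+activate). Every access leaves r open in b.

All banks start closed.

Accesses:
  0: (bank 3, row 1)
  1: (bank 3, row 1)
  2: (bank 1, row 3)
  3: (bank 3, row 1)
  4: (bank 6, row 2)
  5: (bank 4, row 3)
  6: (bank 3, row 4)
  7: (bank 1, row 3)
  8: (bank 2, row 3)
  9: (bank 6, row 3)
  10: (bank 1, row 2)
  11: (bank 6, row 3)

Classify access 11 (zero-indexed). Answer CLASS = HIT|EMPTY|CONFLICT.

CLASS = HIT

#0 (3,1) E
#1 (3,1) H  (was 1)
#2 (1,3) E
#3 (3,1) H  (was 1)
#4 (6,2) E
#5 (4,3) E
#6 (3,4) C  (was 1)
#7 (1,3) H  (was 3)
#8 (2,3) E
#9 (6,3) C  (was 2)
#10 (1,2) C  (was 3)
#11 (6,3) H  (was 3)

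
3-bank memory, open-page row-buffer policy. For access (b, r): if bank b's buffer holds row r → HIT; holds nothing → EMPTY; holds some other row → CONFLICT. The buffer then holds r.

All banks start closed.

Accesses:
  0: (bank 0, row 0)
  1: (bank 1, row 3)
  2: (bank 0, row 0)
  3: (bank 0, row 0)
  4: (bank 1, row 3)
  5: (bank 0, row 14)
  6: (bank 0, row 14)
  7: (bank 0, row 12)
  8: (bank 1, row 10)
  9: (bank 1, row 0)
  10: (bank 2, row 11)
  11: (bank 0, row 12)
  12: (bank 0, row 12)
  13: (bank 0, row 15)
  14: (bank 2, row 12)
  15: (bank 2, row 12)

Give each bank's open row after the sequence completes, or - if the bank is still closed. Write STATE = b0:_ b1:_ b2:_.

  [0] b0 r0: no row ⇒ E
  [1] b1 r3: no row ⇒ E
  [2] b0 r0: had r0 ⇒ H
  [3] b0 r0: had r0 ⇒ H
  [4] b1 r3: had r3 ⇒ H
  [5] b0 r14: had r0 ⇒ C
  [6] b0 r14: had r14 ⇒ H
  [7] b0 r12: had r14 ⇒ C
  [8] b1 r10: had r3 ⇒ C
  [9] b1 r0: had r10 ⇒ C
  [10] b2 r11: no row ⇒ E
  [11] b0 r12: had r12 ⇒ H
  [12] b0 r12: had r12 ⇒ H
  [13] b0 r15: had r12 ⇒ C
  [14] b2 r12: had r11 ⇒ C
  [15] b2 r12: had r12 ⇒ H

STATE = b0:15 b1:0 b2:12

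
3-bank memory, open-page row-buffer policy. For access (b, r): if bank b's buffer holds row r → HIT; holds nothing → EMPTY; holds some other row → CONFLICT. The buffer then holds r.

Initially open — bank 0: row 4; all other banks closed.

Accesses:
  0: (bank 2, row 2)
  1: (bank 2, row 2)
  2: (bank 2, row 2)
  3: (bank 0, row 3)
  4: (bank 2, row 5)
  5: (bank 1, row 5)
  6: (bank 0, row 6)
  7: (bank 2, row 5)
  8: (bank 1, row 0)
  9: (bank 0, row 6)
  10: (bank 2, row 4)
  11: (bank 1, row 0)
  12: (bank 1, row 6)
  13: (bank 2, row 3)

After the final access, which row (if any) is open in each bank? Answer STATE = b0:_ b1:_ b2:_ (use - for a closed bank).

STATE = b0:6 b1:6 b2:3

  [0] b2 r2: no row ⇒ E
  [1] b2 r2: had r2 ⇒ H
  [2] b2 r2: had r2 ⇒ H
  [3] b0 r3: had r4 ⇒ C
  [4] b2 r5: had r2 ⇒ C
  [5] b1 r5: no row ⇒ E
  [6] b0 r6: had r3 ⇒ C
  [7] b2 r5: had r5 ⇒ H
  [8] b1 r0: had r5 ⇒ C
  [9] b0 r6: had r6 ⇒ H
  [10] b2 r4: had r5 ⇒ C
  [11] b1 r0: had r0 ⇒ H
  [12] b1 r6: had r0 ⇒ C
  [13] b2 r3: had r4 ⇒ C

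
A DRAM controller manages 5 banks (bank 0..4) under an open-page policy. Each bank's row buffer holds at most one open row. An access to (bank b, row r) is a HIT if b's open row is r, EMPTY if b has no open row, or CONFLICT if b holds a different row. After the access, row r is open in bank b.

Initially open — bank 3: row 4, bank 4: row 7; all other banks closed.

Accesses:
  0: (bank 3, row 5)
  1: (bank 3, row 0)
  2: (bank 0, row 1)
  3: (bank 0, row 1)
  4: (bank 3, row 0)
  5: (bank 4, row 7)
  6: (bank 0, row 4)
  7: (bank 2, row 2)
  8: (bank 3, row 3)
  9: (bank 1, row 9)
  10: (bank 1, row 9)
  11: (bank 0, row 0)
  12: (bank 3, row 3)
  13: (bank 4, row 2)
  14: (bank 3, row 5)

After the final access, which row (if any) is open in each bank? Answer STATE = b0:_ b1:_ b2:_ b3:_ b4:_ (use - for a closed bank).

  [0] b3 r5: had r4 ⇒ C
  [1] b3 r0: had r5 ⇒ C
  [2] b0 r1: no row ⇒ E
  [3] b0 r1: had r1 ⇒ H
  [4] b3 r0: had r0 ⇒ H
  [5] b4 r7: had r7 ⇒ H
  [6] b0 r4: had r1 ⇒ C
  [7] b2 r2: no row ⇒ E
  [8] b3 r3: had r0 ⇒ C
  [9] b1 r9: no row ⇒ E
  [10] b1 r9: had r9 ⇒ H
  [11] b0 r0: had r4 ⇒ C
  [12] b3 r3: had r3 ⇒ H
  [13] b4 r2: had r7 ⇒ C
  [14] b3 r5: had r3 ⇒ C

STATE = b0:0 b1:9 b2:2 b3:5 b4:2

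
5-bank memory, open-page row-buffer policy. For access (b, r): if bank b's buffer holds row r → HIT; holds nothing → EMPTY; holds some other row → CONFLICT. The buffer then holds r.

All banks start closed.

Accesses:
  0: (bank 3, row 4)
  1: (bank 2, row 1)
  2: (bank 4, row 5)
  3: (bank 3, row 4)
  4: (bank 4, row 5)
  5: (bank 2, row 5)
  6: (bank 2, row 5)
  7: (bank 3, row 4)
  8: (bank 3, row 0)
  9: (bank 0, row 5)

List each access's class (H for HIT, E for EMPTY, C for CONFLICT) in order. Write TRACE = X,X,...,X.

#0 (3,4) E
#1 (2,1) E
#2 (4,5) E
#3 (3,4) H  (was 4)
#4 (4,5) H  (was 5)
#5 (2,5) C  (was 1)
#6 (2,5) H  (was 5)
#7 (3,4) H  (was 4)
#8 (3,0) C  (was 4)
#9 (0,5) E

TRACE = E,E,E,H,H,C,H,H,C,E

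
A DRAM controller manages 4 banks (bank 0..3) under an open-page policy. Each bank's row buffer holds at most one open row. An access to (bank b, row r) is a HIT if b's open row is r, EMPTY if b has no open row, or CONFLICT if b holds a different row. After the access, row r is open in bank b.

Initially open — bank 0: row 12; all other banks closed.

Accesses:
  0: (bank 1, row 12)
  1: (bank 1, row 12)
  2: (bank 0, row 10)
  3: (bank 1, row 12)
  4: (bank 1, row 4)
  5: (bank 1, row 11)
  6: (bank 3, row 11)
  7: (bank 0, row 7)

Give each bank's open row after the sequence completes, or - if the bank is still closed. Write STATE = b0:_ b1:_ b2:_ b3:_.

STATE = b0:7 b1:11 b2:- b3:11

0: bank 1 row 12 — prev None → EMPTY
1: bank 1 row 12 — prev 12 → HIT
2: bank 0 row 10 — prev 12 → CONFLICT
3: bank 1 row 12 — prev 12 → HIT
4: bank 1 row 4 — prev 12 → CONFLICT
5: bank 1 row 11 — prev 4 → CONFLICT
6: bank 3 row 11 — prev None → EMPTY
7: bank 0 row 7 — prev 10 → CONFLICT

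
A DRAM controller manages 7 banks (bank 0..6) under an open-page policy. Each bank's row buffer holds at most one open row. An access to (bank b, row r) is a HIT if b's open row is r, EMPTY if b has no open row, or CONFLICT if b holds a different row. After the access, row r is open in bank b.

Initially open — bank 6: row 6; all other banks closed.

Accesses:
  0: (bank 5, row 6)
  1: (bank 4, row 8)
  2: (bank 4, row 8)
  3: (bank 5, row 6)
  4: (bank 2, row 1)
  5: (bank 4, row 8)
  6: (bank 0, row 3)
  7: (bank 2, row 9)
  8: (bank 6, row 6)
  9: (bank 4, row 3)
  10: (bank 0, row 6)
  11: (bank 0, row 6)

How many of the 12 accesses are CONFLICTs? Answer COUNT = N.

  [0] b5 r6: no row ⇒ E
  [1] b4 r8: no row ⇒ E
  [2] b4 r8: had r8 ⇒ H
  [3] b5 r6: had r6 ⇒ H
  [4] b2 r1: no row ⇒ E
  [5] b4 r8: had r8 ⇒ H
  [6] b0 r3: no row ⇒ E
  [7] b2 r9: had r1 ⇒ C
  [8] b6 r6: had r6 ⇒ H
  [9] b4 r3: had r8 ⇒ C
  [10] b0 r6: had r3 ⇒ C
  [11] b0 r6: had r6 ⇒ H

COUNT = 3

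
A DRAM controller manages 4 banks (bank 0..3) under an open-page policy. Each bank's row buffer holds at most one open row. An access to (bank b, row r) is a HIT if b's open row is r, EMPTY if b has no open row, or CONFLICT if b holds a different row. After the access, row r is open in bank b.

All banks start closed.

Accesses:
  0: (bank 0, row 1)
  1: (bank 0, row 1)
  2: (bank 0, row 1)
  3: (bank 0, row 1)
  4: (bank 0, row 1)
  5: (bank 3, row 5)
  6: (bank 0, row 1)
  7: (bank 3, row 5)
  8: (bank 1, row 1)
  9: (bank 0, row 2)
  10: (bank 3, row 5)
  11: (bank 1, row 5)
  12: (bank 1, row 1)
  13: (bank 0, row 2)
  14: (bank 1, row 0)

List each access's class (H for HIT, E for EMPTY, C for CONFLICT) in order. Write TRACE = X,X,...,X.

step 0: bank0 None->1 [EMPTY]
step 1: bank0 1->1 [HIT]
step 2: bank0 1->1 [HIT]
step 3: bank0 1->1 [HIT]
step 4: bank0 1->1 [HIT]
step 5: bank3 None->5 [EMPTY]
step 6: bank0 1->1 [HIT]
step 7: bank3 5->5 [HIT]
step 8: bank1 None->1 [EMPTY]
step 9: bank0 1->2 [CONFLICT]
step 10: bank3 5->5 [HIT]
step 11: bank1 1->5 [CONFLICT]
step 12: bank1 5->1 [CONFLICT]
step 13: bank0 2->2 [HIT]
step 14: bank1 1->0 [CONFLICT]

TRACE = E,H,H,H,H,E,H,H,E,C,H,C,C,H,C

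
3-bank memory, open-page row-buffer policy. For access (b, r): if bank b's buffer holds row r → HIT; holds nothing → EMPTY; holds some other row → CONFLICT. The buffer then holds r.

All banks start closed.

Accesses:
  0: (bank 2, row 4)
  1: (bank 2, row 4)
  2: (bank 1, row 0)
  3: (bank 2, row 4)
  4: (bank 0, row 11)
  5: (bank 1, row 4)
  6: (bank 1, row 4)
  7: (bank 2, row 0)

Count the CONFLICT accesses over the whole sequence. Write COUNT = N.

step 0: bank2 None->4 [EMPTY]
step 1: bank2 4->4 [HIT]
step 2: bank1 None->0 [EMPTY]
step 3: bank2 4->4 [HIT]
step 4: bank0 None->11 [EMPTY]
step 5: bank1 0->4 [CONFLICT]
step 6: bank1 4->4 [HIT]
step 7: bank2 4->0 [CONFLICT]

COUNT = 2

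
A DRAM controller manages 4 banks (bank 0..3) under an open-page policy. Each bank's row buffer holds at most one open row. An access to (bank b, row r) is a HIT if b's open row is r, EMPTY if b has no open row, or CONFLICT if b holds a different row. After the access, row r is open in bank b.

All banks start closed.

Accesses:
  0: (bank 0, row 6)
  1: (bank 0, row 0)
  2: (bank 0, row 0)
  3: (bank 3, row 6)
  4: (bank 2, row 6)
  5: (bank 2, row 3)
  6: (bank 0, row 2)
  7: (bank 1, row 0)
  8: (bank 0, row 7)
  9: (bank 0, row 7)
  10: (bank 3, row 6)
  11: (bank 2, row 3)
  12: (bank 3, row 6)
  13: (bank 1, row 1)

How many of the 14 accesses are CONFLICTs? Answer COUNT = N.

COUNT = 5

#0 (0,6) E
#1 (0,0) C  (was 6)
#2 (0,0) H  (was 0)
#3 (3,6) E
#4 (2,6) E
#5 (2,3) C  (was 6)
#6 (0,2) C  (was 0)
#7 (1,0) E
#8 (0,7) C  (was 2)
#9 (0,7) H  (was 7)
#10 (3,6) H  (was 6)
#11 (2,3) H  (was 3)
#12 (3,6) H  (was 6)
#13 (1,1) C  (was 0)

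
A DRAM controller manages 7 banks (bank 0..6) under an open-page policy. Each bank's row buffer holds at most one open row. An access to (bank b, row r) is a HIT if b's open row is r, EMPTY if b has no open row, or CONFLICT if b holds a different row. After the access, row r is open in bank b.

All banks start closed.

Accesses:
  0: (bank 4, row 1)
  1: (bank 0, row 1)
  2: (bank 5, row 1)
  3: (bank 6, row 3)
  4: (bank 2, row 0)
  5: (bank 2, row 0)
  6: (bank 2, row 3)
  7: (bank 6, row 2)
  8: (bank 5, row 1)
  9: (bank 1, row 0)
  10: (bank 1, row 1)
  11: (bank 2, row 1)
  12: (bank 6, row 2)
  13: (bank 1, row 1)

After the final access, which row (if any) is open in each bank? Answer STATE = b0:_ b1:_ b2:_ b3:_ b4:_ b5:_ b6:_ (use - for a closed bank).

  [0] b4 r1: no row ⇒ E
  [1] b0 r1: no row ⇒ E
  [2] b5 r1: no row ⇒ E
  [3] b6 r3: no row ⇒ E
  [4] b2 r0: no row ⇒ E
  [5] b2 r0: had r0 ⇒ H
  [6] b2 r3: had r0 ⇒ C
  [7] b6 r2: had r3 ⇒ C
  [8] b5 r1: had r1 ⇒ H
  [9] b1 r0: no row ⇒ E
  [10] b1 r1: had r0 ⇒ C
  [11] b2 r1: had r3 ⇒ C
  [12] b6 r2: had r2 ⇒ H
  [13] b1 r1: had r1 ⇒ H

STATE = b0:1 b1:1 b2:1 b3:- b4:1 b5:1 b6:2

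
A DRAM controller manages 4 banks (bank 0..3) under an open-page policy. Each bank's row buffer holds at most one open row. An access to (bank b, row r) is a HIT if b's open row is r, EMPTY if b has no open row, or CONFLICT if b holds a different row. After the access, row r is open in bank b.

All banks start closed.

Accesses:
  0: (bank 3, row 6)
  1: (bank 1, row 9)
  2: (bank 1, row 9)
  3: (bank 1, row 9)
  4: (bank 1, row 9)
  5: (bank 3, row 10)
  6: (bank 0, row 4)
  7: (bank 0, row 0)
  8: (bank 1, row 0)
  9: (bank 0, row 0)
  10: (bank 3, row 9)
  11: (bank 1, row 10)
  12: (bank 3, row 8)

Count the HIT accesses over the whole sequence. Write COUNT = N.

COUNT = 4

  [0] b3 r6: no row ⇒ E
  [1] b1 r9: no row ⇒ E
  [2] b1 r9: had r9 ⇒ H
  [3] b1 r9: had r9 ⇒ H
  [4] b1 r9: had r9 ⇒ H
  [5] b3 r10: had r6 ⇒ C
  [6] b0 r4: no row ⇒ E
  [7] b0 r0: had r4 ⇒ C
  [8] b1 r0: had r9 ⇒ C
  [9] b0 r0: had r0 ⇒ H
  [10] b3 r9: had r10 ⇒ C
  [11] b1 r10: had r0 ⇒ C
  [12] b3 r8: had r9 ⇒ C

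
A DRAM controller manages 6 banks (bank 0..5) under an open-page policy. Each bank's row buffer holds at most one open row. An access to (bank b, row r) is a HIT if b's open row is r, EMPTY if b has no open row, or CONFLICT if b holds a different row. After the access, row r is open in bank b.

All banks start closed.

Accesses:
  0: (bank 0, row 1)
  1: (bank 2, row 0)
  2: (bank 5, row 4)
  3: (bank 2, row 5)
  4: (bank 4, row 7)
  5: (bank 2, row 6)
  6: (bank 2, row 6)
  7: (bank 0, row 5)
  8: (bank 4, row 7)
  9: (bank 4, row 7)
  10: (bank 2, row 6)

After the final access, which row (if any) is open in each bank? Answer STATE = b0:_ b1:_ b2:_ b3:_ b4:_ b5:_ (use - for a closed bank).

STATE = b0:5 b1:- b2:6 b3:- b4:7 b5:4

  [0] b0 r1: no row ⇒ E
  [1] b2 r0: no row ⇒ E
  [2] b5 r4: no row ⇒ E
  [3] b2 r5: had r0 ⇒ C
  [4] b4 r7: no row ⇒ E
  [5] b2 r6: had r5 ⇒ C
  [6] b2 r6: had r6 ⇒ H
  [7] b0 r5: had r1 ⇒ C
  [8] b4 r7: had r7 ⇒ H
  [9] b4 r7: had r7 ⇒ H
  [10] b2 r6: had r6 ⇒ H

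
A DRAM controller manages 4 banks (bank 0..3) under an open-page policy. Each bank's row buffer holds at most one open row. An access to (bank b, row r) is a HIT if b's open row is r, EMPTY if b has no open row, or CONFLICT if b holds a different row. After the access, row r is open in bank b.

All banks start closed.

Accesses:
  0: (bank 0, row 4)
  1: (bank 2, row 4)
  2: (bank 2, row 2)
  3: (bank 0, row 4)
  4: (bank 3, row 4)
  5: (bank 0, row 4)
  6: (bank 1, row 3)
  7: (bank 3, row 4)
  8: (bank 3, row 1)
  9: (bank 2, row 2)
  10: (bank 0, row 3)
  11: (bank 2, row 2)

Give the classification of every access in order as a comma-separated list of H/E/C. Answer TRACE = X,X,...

  [0] b0 r4: no row ⇒ E
  [1] b2 r4: no row ⇒ E
  [2] b2 r2: had r4 ⇒ C
  [3] b0 r4: had r4 ⇒ H
  [4] b3 r4: no row ⇒ E
  [5] b0 r4: had r4 ⇒ H
  [6] b1 r3: no row ⇒ E
  [7] b3 r4: had r4 ⇒ H
  [8] b3 r1: had r4 ⇒ C
  [9] b2 r2: had r2 ⇒ H
  [10] b0 r3: had r4 ⇒ C
  [11] b2 r2: had r2 ⇒ H

TRACE = E,E,C,H,E,H,E,H,C,H,C,H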